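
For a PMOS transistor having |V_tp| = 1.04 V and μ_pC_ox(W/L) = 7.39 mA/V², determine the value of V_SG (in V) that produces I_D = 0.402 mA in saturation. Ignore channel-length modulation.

V_SG = 1.37 V

In saturation I_D = ½ k_p (V_SG − |V_tp|)², so V_SG − |V_tp| = √(2 I_D / k_p) = √(2 × 0.402 / 7.39) = 0.33 V.
V_SG = 1.04 + 0.33 = 1.37 V.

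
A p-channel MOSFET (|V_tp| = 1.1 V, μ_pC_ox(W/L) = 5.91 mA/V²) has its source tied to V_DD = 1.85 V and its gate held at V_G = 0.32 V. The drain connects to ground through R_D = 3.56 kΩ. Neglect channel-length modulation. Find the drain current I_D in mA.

I_D = 0.450 mA

V_SG = V_DD − V_G = 1.85 − 0.32 = 1.53 V, so V_ov = 1.53 − 1.1 = 0.43 V.
Assume saturation: I_D = ½ k_p V_ov² = 0.5 × 5.91 × 0.43² = 0.546 mA, giving V_SD = V_DD − I_D R_D = 1.85 − 0.546 × 3.56 = -0.0951 V.
But -0.0951 V < V_ov = 0.43 V, so the device is actually in triode.
In triode I_D = k_p[V_ov V_SD − ½ V_SD²] and I_D = (V_DD − V_SD)/R_D. Equating: 10.5 V_SD² − 10.05 V_SD + 1.85 = 0, giving V_SD = 0.249 V (the root below V_ov).
I_D = (1.85 − 0.249) / 3.56 = 0.45 mA.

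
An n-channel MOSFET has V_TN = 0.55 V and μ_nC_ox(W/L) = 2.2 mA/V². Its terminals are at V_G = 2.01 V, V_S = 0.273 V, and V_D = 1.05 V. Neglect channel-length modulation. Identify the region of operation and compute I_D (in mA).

V_GS = V_G − V_S = 2.01 − 0.273 = 1.74 V; V_DS = V_D − V_S = 1.05 − 0.273 = 0.777 V.
V_ov = V_GS − V_TN = 1.74 − 0.55 = 1.19 V.
Since V_DS = 0.777 V < V_ov = 1.19 V, the device is in the triode region.
I_D = k_n [V_ov · V_DS − ½ V_DS²] = 2.2 × [1.19 × 0.777 − 0.5 × 0.777²] = 1.36 mA.

Triode; I_D = 1.36 mA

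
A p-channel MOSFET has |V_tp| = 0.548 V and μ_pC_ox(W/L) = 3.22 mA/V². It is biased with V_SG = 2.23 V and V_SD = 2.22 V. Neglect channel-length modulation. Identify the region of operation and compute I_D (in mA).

V_ov = V_SG − |V_tp| = 2.23 − 0.548 = 1.68 V.
Since V_SD = 2.22 V ≥ V_ov = 1.68 V, the device is in saturation.
I_D = ½ k_p V_ov² = 0.5 × 3.22 × 1.68² = 4.55 mA.

Saturation; I_D = 4.55 mA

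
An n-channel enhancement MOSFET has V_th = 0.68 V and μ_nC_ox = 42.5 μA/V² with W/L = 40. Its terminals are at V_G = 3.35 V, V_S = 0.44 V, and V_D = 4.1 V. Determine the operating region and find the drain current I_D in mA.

Saturation; I_D = 4.23 mA

V_GS = V_G − V_S = 3.35 − 0.44 = 2.91 V; V_DS = V_D − V_S = 4.1 − 0.44 = 3.66 V.
k_n = μ_nC_ox · (W/L) = 1.7 mA/V².
V_ov = V_GS − V_th = 2.91 − 0.68 = 2.23 V.
Since V_DS = 3.66 V ≥ V_ov = 2.23 V, the device is in saturation.
I_D = ½ k_n V_ov² = 0.5 × 1.7 × 2.23² = 4.23 mA.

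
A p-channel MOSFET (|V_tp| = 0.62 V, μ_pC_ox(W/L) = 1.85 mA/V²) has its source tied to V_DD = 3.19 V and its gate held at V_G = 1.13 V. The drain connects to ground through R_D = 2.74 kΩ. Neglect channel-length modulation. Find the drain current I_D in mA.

V_SG = V_DD − V_G = 3.19 − 1.13 = 2.06 V, so V_ov = 2.06 − 0.62 = 1.44 V.
Assume saturation: I_D = ½ k_p V_ov² = 0.5 × 1.85 × 1.44² = 1.92 mA, giving V_SD = V_DD − I_D R_D = 3.19 − 1.92 × 2.74 = -2.07 V.
But -2.07 V < V_ov = 1.44 V, so the device is actually in triode.
In triode I_D = k_p[V_ov V_SD − ½ V_SD²] and I_D = (V_DD − V_SD)/R_D. Equating: 2.53 V_SD² − 8.299 V_SD + 3.19 = 0, giving V_SD = 0.445 V (the root below V_ov).
I_D = (3.19 − 0.445) / 2.74 = 1 mA.

I_D = 1.00 mA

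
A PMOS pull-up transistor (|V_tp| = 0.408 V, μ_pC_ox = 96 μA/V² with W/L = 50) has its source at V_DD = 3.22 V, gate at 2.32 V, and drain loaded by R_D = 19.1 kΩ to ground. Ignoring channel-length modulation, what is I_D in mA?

V_SG = V_DD − V_G = 3.22 − 2.32 = 0.9 V, so V_ov = 0.9 − 0.408 = 0.492 V.
k_p = μ_pC_ox · (W/L) = 4.8 mA/V².
Assume saturation: I_D = ½ k_p V_ov² = 0.5 × 4.8 × 0.492² = 0.581 mA, giving V_SD = V_DD − I_D R_D = 3.22 − 0.581 × 19.1 = -7.88 V.
But -7.88 V < V_ov = 0.492 V, so the device is actually in triode.
In triode I_D = k_p[V_ov V_SD − ½ V_SD²] and I_D = (V_DD − V_SD)/R_D. Equating: 45.8 V_SD² − 46.11 V_SD + 3.22 = 0, giving V_SD = 0.0755 V (the root below V_ov).
I_D = (3.22 − 0.0755) / 19.1 = 0.165 mA.

I_D = 0.165 mA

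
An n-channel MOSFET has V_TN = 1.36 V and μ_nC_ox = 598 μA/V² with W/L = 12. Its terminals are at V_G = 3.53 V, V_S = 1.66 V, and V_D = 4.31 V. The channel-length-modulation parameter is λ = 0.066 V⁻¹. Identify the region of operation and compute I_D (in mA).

Saturation; I_D = 1.10 mA

V_GS = V_G − V_S = 3.53 − 1.66 = 1.87 V; V_DS = V_D − V_S = 4.31 − 1.66 = 2.65 V.
k_n = μ_nC_ox · (W/L) = 7.176 mA/V².
V_ov = V_GS − V_TN = 1.87 − 1.36 = 0.51 V.
Since V_DS = 2.65 V ≥ V_ov = 0.51 V, the device is in saturation.
I_D = ½ k_n V_ov² (1 + λ V_DS) = 0.5 × 7.176 × 0.51² × (1 + 0.066 × 2.65) = 1.1 mA.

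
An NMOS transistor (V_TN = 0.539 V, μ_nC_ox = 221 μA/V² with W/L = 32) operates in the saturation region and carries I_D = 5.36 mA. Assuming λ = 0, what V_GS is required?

k_n = μ_nC_ox · (W/L) = 7.072 mA/V².
In saturation I_D = ½ k_n (V_GS − V_TN)², so V_GS − V_TN = √(2 I_D / k_n) = √(2 × 5.36 / 7.072) = 1.23 V.
V_GS = 0.539 + 1.23 = 1.77 V.

V_GS = 1.77 V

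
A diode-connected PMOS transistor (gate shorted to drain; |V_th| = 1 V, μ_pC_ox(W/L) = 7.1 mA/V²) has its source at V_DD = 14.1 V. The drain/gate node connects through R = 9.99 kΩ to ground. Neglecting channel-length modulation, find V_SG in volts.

With gate tied to drain, V_SG = V_SD ≥ V_SG − |V_th|, so the device is in saturation.
KCL at the drain: ½ k_p (V_SG − |V_th|)² = (V_DD − V_SG)/R.
Let x = V_SG − 1. Then 35.5 x² + x − 13.1 = 0, giving x = 0.594 V (positive root), so V_SG = 1.59 V.
I_D = (V_DD − V_SG)/R = (14.1 − 1.59) / 9.99 = 1.25 mA.

V_SG = 1.59 V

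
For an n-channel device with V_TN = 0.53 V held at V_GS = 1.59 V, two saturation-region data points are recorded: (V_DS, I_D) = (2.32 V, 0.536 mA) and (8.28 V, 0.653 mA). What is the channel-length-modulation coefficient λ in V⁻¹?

λ = 0.0400 V⁻¹

With V_GS fixed, I_D ∝ (1 + λ V_DS) in saturation, so I_D2/I_D1 = (1 + λ V_DS2)/(1 + λ V_DS1).
0.653/0.536 = 1.218 = (1 + 8.28 λ)/(1 + 2.32 λ).
Solving: λ (I_D1 V_DS2 − I_D2 V_DS1) = I_D2 − I_D1, so λ = (0.653 − 0.536) / (0.536 × 8.28 − 0.653 × 2.32) = 0.117 / 2.92 = 0.04 V⁻¹.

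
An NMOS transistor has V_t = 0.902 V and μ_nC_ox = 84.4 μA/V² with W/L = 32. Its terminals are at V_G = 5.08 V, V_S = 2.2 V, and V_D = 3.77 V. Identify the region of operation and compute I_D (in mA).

V_GS = V_G − V_S = 5.08 − 2.2 = 2.88 V; V_DS = V_D − V_S = 3.77 − 2.2 = 1.57 V.
k_n = μ_nC_ox · (W/L) = 2.701 mA/V².
V_ov = V_GS − V_t = 2.88 − 0.902 = 1.98 V.
Since V_DS = 1.57 V < V_ov = 1.98 V, the device is in the triode region.
I_D = k_n [V_ov · V_DS − ½ V_DS²] = 2.701 × [1.98 × 1.57 − 0.5 × 1.57²] = 5.06 mA.

Triode; I_D = 5.06 mA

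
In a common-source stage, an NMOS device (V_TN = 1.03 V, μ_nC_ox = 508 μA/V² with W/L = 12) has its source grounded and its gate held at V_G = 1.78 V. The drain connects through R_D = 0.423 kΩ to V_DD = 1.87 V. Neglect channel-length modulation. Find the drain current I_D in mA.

I_D = 1.71 mA

V_GS = V_G = 1.78 V, so V_ov = 1.78 − 1.03 = 0.75 V.
k_n = μ_nC_ox · (W/L) = 6.096 mA/V².
Assume saturation: I_D = ½ k_n V_ov² = 0.5 × 6.096 × 0.75² = 1.71 mA, giving V_DS = V_DD − I_D R_D = 1.87 − 1.71 × 0.423 = 1.14 V.
V_DS = 1.14 V ≥ V_ov = 0.75 V, confirming saturation.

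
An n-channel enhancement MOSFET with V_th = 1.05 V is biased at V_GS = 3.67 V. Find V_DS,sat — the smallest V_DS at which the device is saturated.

The boundary between triode and saturation is V_DS = V_GS − V_th = V_ov.
V_ov = 3.67 − 1.05 = 2.62 V.

V_DS,sat = 2.62 V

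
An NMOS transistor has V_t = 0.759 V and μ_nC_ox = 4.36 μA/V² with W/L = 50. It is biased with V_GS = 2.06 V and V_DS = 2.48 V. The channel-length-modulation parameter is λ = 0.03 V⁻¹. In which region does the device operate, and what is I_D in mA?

k_n = μ_nC_ox · (W/L) = 0.218 mA/V².
V_ov = V_GS − V_t = 2.06 − 0.759 = 1.3 V.
Since V_DS = 2.48 V ≥ V_ov = 1.3 V, the device is in saturation.
I_D = ½ k_n V_ov² (1 + λ V_DS) = 0.5 × 0.218 × 1.3² × (1 + 0.03 × 2.48) = 0.198 mA.

Saturation; I_D = 0.198 mA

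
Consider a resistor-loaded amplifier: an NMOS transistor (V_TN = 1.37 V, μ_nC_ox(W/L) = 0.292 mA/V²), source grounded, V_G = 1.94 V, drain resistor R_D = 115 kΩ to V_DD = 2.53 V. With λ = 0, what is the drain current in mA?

V_GS = V_G = 1.94 V, so V_ov = 1.94 − 1.37 = 0.57 V.
Assume saturation: I_D = ½ k_n V_ov² = 0.5 × 0.292 × 0.57² = 0.0474 mA, giving V_DS = V_DD − I_D R_D = 2.53 − 0.0474 × 115 = -2.93 V.
But -2.93 V < V_ov = 0.57 V, so the device is actually in triode.
In triode I_D = k_n[V_ov V_DS − ½ V_DS²] and I_D = (V_DD − V_DS)/R_D. Equating: 16.8 V_DS² − 20.14 V_DS + 2.53 = 0, giving V_DS = 0.143 V (the root below V_ov).
I_D = (2.53 − 0.143) / 115 = 0.0208 mA.

I_D = 0.0208 mA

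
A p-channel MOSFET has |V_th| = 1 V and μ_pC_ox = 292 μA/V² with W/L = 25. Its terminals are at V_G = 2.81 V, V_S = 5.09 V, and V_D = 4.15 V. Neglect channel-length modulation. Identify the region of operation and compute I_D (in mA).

V_SG = V_S − V_G = 5.09 − 2.81 = 2.28 V; V_SD = V_S − V_D = 5.09 − 4.15 = 0.94 V.
k_p = μ_pC_ox · (W/L) = 7.3 mA/V².
V_ov = V_SG − |V_th| = 2.28 − 1 = 1.28 V.
Since V_SD = 0.94 V < V_ov = 1.28 V, the device is in the triode region.
I_D = k_p [V_ov · V_SD − ½ V_SD²] = 7.3 × [1.28 × 0.94 − 0.5 × 0.94²] = 5.56 mA.

Triode; I_D = 5.56 mA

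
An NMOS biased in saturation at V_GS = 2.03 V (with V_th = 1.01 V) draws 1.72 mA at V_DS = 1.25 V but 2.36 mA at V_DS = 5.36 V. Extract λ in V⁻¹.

λ = 0.102 V⁻¹

With V_GS fixed, I_D ∝ (1 + λ V_DS) in saturation, so I_D2/I_D1 = (1 + λ V_DS2)/(1 + λ V_DS1).
2.36/1.72 = 1.372 = (1 + 5.36 λ)/(1 + 1.25 λ).
Solving: λ (I_D1 V_DS2 − I_D2 V_DS1) = I_D2 − I_D1, so λ = (2.36 − 1.72) / (1.72 × 5.36 − 2.36 × 1.25) = 0.64 / 6.27 = 0.102 V⁻¹.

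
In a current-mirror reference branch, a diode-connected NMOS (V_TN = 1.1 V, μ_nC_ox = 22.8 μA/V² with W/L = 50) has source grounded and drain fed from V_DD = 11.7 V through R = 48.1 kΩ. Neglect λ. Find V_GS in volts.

With gate tied to drain, V_GS = V_DS ≥ V_GS − V_TN, so the device is in saturation.
k_n = μ_nC_ox · (W/L) = 1.14 mA/V².
KCL at the drain: ½ k_n (V_GS − V_TN)² = (V_DD − V_GS)/R.
Let x = V_GS − 1.1. Then 27.4 x² + x − 10.6 = 0, giving x = 0.604 V (positive root), so V_GS = 1.7 V.
I_D = (V_DD − V_GS)/R = (11.7 − 1.7) / 48.1 = 0.208 mA.

V_GS = 1.70 V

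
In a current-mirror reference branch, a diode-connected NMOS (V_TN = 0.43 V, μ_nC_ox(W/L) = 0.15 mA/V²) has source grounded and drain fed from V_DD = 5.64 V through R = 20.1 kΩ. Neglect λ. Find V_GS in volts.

With gate tied to drain, V_GS = V_DS ≥ V_GS − V_TN, so the device is in saturation.
KCL at the drain: ½ k_n (V_GS − V_TN)² = (V_DD − V_GS)/R.
Let x = V_GS − 0.43. Then 1.51 x² + x − 5.21 = 0, giving x = 1.56 V (positive root), so V_GS = 1.99 V.
I_D = (V_DD − V_GS)/R = (5.64 − 1.99) / 20.1 = 0.182 mA.

V_GS = 1.99 V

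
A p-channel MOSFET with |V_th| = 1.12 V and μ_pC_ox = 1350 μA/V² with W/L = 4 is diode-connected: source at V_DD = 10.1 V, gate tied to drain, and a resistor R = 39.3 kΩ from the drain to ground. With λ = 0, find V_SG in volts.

V_SG = 1.41 V

With gate tied to drain, V_SG = V_SD ≥ V_SG − |V_th|, so the device is in saturation.
k_p = μ_pC_ox · (W/L) = 5.4 mA/V².
KCL at the drain: ½ k_p (V_SG − |V_th|)² = (V_DD − V_SG)/R.
Let x = V_SG − 1.12. Then 106 x² + x − 8.98 = 0, giving x = 0.286 V (positive root), so V_SG = 1.41 V.
I_D = (V_DD − V_SG)/R = (10.1 − 1.41) / 39.3 = 0.221 mA.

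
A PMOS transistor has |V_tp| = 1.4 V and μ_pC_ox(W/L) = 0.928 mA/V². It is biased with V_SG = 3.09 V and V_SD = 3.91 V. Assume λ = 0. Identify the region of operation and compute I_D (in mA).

Saturation; I_D = 1.33 mA

V_ov = V_SG − |V_tp| = 3.09 − 1.4 = 1.69 V.
Since V_SD = 3.91 V ≥ V_ov = 1.69 V, the device is in saturation.
I_D = ½ k_p V_ov² = 0.5 × 0.928 × 1.69² = 1.33 mA.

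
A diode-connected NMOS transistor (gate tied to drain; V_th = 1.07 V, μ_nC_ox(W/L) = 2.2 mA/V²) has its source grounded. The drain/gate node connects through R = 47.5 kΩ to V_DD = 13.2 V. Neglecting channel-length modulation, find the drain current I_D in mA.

With gate tied to drain, V_GS = V_DS ≥ V_GS − V_th, so the device is in saturation.
KCL at the drain: ½ k_n (V_GS − V_th)² = (V_DD − V_GS)/R.
Let x = V_GS − 1.07. Then 52.3 x² + x − 12.13 = 0, giving x = 0.472 V (positive root), so V_GS = 1.54 V.
I_D = (V_DD − V_GS)/R = (13.2 − 1.54) / 47.5 = 0.245 mA.

I_D = 0.245 mA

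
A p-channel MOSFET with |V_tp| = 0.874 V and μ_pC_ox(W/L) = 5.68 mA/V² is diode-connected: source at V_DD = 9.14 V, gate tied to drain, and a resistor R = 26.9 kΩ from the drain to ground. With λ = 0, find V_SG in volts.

With gate tied to drain, V_SG = V_SD ≥ V_SG − |V_tp|, so the device is in saturation.
KCL at the drain: ½ k_p (V_SG − |V_tp|)² = (V_DD − V_SG)/R.
Let x = V_SG − 0.874. Then 76.4 x² + x − 8.266 = 0, giving x = 0.322 V (positive root), so V_SG = 1.2 V.
I_D = (V_DD − V_SG)/R = (9.14 − 1.2) / 26.9 = 0.295 mA.

V_SG = 1.20 V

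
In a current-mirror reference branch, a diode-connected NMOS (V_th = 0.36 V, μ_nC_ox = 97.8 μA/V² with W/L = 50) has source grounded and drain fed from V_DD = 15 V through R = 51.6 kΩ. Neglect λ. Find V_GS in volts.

V_GS = 0.697 V

With gate tied to drain, V_GS = V_DS ≥ V_GS − V_th, so the device is in saturation.
k_n = μ_nC_ox · (W/L) = 4.89 mA/V².
KCL at the drain: ½ k_n (V_GS − V_th)² = (V_DD − V_GS)/R.
Let x = V_GS − 0.36. Then 126 x² + x − 14.64 = 0, giving x = 0.337 V (positive root), so V_GS = 0.697 V.
I_D = (V_DD − V_GS)/R = (15 − 0.697) / 51.6 = 0.277 mA.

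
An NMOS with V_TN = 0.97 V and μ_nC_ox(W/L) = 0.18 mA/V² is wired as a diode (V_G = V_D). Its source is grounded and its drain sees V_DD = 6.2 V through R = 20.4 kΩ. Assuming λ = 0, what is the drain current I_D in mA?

With gate tied to drain, V_GS = V_DS ≥ V_GS − V_TN, so the device is in saturation.
KCL at the drain: ½ k_n (V_GS − V_TN)² = (V_DD − V_GS)/R.
Let x = V_GS − 0.97. Then 1.84 x² + x − 5.23 = 0, giving x = 1.44 V (positive root), so V_GS = 2.41 V.
I_D = (V_DD − V_GS)/R = (6.2 − 2.41) / 20.4 = 0.186 mA.

I_D = 0.186 mA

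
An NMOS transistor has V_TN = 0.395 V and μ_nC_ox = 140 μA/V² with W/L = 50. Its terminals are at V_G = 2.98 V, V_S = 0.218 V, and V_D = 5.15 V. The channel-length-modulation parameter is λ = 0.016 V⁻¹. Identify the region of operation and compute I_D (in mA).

Saturation; I_D = 21.2 mA

V_GS = V_G − V_S = 2.98 − 0.218 = 2.76 V; V_DS = V_D − V_S = 5.15 − 0.218 = 4.93 V.
k_n = μ_nC_ox · (W/L) = 7 mA/V².
V_ov = V_GS − V_TN = 2.76 − 0.395 = 2.37 V.
Since V_DS = 4.93 V ≥ V_ov = 2.37 V, the device is in saturation.
I_D = ½ k_n V_ov² (1 + λ V_DS) = 0.5 × 7 × 2.37² × (1 + 0.016 × 4.93) = 21.2 mA.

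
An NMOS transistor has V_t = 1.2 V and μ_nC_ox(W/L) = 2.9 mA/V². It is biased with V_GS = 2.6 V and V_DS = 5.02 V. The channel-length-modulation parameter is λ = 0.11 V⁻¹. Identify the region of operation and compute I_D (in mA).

Saturation; I_D = 4.41 mA

V_ov = V_GS − V_t = 2.6 − 1.2 = 1.4 V.
Since V_DS = 5.02 V ≥ V_ov = 1.4 V, the device is in saturation.
I_D = ½ k_n V_ov² (1 + λ V_DS) = 0.5 × 2.9 × 1.4² × (1 + 0.11 × 5.02) = 4.41 mA.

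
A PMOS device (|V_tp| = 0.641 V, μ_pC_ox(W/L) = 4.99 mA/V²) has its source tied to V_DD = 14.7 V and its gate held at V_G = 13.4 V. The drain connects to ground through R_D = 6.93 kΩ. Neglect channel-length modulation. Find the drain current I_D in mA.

V_SG = V_DD − V_G = 14.7 − 13.4 = 1.3 V, so V_ov = 1.3 − 0.641 = 0.659 V.
Assume saturation: I_D = ½ k_p V_ov² = 0.5 × 4.99 × 0.659² = 1.08 mA, giving V_SD = V_DD − I_D R_D = 14.7 − 1.08 × 6.93 = 7.19 V.
V_SD = 7.19 V ≥ V_ov = 0.659 V, confirming saturation.

I_D = 1.08 mA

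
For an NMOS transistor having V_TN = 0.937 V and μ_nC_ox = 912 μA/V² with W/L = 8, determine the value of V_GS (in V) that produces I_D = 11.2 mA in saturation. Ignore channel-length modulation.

V_GS = 2.69 V

k_n = μ_nC_ox · (W/L) = 7.296 mA/V².
In saturation I_D = ½ k_n (V_GS − V_TN)², so V_GS − V_TN = √(2 I_D / k_n) = √(2 × 11.2 / 7.296) = 1.75 V.
V_GS = 0.937 + 1.75 = 2.69 V.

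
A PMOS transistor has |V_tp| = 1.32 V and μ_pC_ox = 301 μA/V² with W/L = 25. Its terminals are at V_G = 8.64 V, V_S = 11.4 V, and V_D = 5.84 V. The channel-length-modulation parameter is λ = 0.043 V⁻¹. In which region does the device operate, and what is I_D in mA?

V_SG = V_S − V_G = 11.4 − 8.64 = 2.76 V; V_SD = V_S − V_D = 11.4 − 5.84 = 5.56 V.
k_p = μ_pC_ox · (W/L) = 7.525 mA/V².
V_ov = V_SG − |V_tp| = 2.76 − 1.32 = 1.44 V.
Since V_SD = 5.56 V ≥ V_ov = 1.44 V, the device is in saturation.
I_D = ½ k_p V_ov² (1 + λ V_SD) = 0.5 × 7.525 × 1.44² × (1 + 0.043 × 5.56) = 9.67 mA.

Saturation; I_D = 9.67 mA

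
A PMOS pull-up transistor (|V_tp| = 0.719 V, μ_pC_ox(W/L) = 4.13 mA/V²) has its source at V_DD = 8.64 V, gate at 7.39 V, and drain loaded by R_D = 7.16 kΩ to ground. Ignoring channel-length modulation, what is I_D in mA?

V_SG = V_DD − V_G = 8.64 − 7.39 = 1.25 V, so V_ov = 1.25 − 0.719 = 0.531 V.
Assume saturation: I_D = ½ k_p V_ov² = 0.5 × 4.13 × 0.531² = 0.582 mA, giving V_SD = V_DD − I_D R_D = 8.64 − 0.582 × 7.16 = 4.47 V.
V_SD = 4.47 V ≥ V_ov = 0.531 V, confirming saturation.

I_D = 0.582 mA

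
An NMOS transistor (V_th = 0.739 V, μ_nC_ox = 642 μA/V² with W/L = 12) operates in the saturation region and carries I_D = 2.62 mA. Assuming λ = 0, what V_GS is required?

k_n = μ_nC_ox · (W/L) = 7.704 mA/V².
In saturation I_D = ½ k_n (V_GS − V_th)², so V_GS − V_th = √(2 I_D / k_n) = √(2 × 2.62 / 7.704) = 0.825 V.
V_GS = 0.739 + 0.825 = 1.56 V.

V_GS = 1.56 V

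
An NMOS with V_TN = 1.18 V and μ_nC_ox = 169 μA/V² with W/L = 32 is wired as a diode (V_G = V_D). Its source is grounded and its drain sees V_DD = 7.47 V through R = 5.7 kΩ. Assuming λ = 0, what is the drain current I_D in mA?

With gate tied to drain, V_GS = V_DS ≥ V_GS − V_TN, so the device is in saturation.
k_n = μ_nC_ox · (W/L) = 5.408 mA/V².
KCL at the drain: ½ k_n (V_GS − V_TN)² = (V_DD − V_GS)/R.
Let x = V_GS − 1.18. Then 15.4 x² + x − 6.29 = 0, giving x = 0.607 V (positive root), so V_GS = 1.79 V.
I_D = (V_DD − V_GS)/R = (7.47 − 1.79) / 5.7 = 0.997 mA.

I_D = 0.997 mA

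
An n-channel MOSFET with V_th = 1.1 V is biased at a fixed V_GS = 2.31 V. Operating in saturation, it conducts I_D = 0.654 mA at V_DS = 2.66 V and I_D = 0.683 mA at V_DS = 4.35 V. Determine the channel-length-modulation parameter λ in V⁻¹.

λ = 0.0282 V⁻¹

With V_GS fixed, I_D ∝ (1 + λ V_DS) in saturation, so I_D2/I_D1 = (1 + λ V_DS2)/(1 + λ V_DS1).
0.683/0.654 = 1.044 = (1 + 4.35 λ)/(1 + 2.66 λ).
Solving: λ (I_D1 V_DS2 − I_D2 V_DS1) = I_D2 − I_D1, so λ = (0.683 − 0.654) / (0.654 × 4.35 − 0.683 × 2.66) = 0.029 / 1.03 = 0.0282 V⁻¹.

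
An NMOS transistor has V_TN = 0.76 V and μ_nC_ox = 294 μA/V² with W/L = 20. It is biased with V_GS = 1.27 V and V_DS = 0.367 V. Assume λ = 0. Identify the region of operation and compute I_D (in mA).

k_n = μ_nC_ox · (W/L) = 5.88 mA/V².
V_ov = V_GS − V_TN = 1.27 − 0.76 = 0.51 V.
Since V_DS = 0.367 V < V_ov = 0.51 V, the device is in the triode region.
I_D = k_n [V_ov · V_DS − ½ V_DS²] = 5.88 × [0.51 × 0.367 − 0.5 × 0.367²] = 0.705 mA.

Triode; I_D = 0.705 mA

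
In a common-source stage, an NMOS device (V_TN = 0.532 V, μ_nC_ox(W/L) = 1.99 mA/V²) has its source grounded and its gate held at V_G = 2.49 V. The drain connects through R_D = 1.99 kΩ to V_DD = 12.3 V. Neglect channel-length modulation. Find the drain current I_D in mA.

V_GS = V_G = 2.49 V, so V_ov = 2.49 − 0.532 = 1.96 V.
Assume saturation: I_D = ½ k_n V_ov² = 0.5 × 1.99 × 1.96² = 3.81 mA, giving V_DS = V_DD − I_D R_D = 12.3 − 3.81 × 1.99 = 4.71 V.
V_DS = 4.71 V ≥ V_ov = 1.96 V, confirming saturation.

I_D = 3.81 mA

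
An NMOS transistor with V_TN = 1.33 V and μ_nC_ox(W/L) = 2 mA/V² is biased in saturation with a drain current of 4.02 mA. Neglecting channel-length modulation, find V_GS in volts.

V_GS = 3.33 V

In saturation I_D = ½ k_n (V_GS − V_TN)², so V_GS − V_TN = √(2 I_D / k_n) = √(2 × 4.02 / 2) = 2 V.
V_GS = 1.33 + 2 = 3.33 V.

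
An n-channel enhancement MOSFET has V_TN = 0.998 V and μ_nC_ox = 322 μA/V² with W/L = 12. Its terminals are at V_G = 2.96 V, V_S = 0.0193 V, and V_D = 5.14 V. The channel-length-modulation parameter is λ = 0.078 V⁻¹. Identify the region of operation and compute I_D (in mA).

Saturation; I_D = 10.2 mA

V_GS = V_G − V_S = 2.96 − 0.0193 = 2.94 V; V_DS = V_D − V_S = 5.14 − 0.0193 = 5.12 V.
k_n = μ_nC_ox · (W/L) = 3.864 mA/V².
V_ov = V_GS − V_TN = 2.94 − 0.998 = 1.94 V.
Since V_DS = 5.12 V ≥ V_ov = 1.94 V, the device is in saturation.
I_D = ½ k_n V_ov² (1 + λ V_DS) = 0.5 × 3.864 × 1.94² × (1 + 0.078 × 5.12) = 10.2 mA.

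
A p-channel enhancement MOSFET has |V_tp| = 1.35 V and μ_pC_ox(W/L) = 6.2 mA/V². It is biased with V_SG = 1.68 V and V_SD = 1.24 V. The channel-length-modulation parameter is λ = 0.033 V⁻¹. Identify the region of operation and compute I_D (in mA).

V_ov = V_SG − |V_tp| = 1.68 − 1.35 = 0.33 V.
Since V_SD = 1.24 V ≥ V_ov = 0.33 V, the device is in saturation.
I_D = ½ k_p V_ov² (1 + λ V_SD) = 0.5 × 6.2 × 0.33² × (1 + 0.033 × 1.24) = 0.351 mA.

Saturation; I_D = 0.351 mA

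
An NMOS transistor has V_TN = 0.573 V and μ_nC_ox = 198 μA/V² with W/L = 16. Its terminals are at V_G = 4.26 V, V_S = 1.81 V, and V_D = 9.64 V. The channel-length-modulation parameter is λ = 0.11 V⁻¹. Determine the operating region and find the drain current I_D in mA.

V_GS = V_G − V_S = 4.26 − 1.81 = 2.45 V; V_DS = V_D − V_S = 9.64 − 1.81 = 7.83 V.
k_n = μ_nC_ox · (W/L) = 3.168 mA/V².
V_ov = V_GS − V_TN = 2.45 − 0.573 = 1.88 V.
Since V_DS = 7.83 V ≥ V_ov = 1.88 V, the device is in saturation.
I_D = ½ k_n V_ov² (1 + λ V_DS) = 0.5 × 3.168 × 1.88² × (1 + 0.11 × 7.83) = 10.4 mA.

Saturation; I_D = 10.4 mA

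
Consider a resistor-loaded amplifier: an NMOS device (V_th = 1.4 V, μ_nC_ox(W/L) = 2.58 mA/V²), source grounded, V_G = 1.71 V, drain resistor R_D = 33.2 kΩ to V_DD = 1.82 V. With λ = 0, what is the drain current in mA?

V_GS = V_G = 1.71 V, so V_ov = 1.71 − 1.4 = 0.31 V.
Assume saturation: I_D = ½ k_n V_ov² = 0.5 × 2.58 × 0.31² = 0.124 mA, giving V_DS = V_DD − I_D R_D = 1.82 − 0.124 × 33.2 = -2.3 V.
But -2.3 V < V_ov = 0.31 V, so the device is actually in triode.
In triode I_D = k_n[V_ov V_DS − ½ V_DS²] and I_D = (V_DD − V_DS)/R_D. Equating: 42.8 V_DS² − 27.55 V_DS + 1.82 = 0, giving V_DS = 0.0747 V (the root below V_ov).
I_D = (1.82 − 0.0747) / 33.2 = 0.0526 mA.

I_D = 0.0526 mA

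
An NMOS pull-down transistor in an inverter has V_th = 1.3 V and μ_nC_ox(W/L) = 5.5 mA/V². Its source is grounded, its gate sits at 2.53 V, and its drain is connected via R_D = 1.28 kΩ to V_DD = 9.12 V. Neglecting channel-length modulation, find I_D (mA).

I_D = 4.16 mA

V_GS = V_G = 2.53 V, so V_ov = 2.53 − 1.3 = 1.23 V.
Assume saturation: I_D = ½ k_n V_ov² = 0.5 × 5.5 × 1.23² = 4.16 mA, giving V_DS = V_DD − I_D R_D = 9.12 − 4.16 × 1.28 = 3.79 V.
V_DS = 3.79 V ≥ V_ov = 1.23 V, confirming saturation.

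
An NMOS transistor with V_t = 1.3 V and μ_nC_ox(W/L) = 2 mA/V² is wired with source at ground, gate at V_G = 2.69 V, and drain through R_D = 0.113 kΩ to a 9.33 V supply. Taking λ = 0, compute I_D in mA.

I_D = 1.93 mA

V_GS = V_G = 2.69 V, so V_ov = 2.69 − 1.3 = 1.39 V.
Assume saturation: I_D = ½ k_n V_ov² = 0.5 × 2 × 1.39² = 1.93 mA, giving V_DS = V_DD − I_D R_D = 9.33 − 1.93 × 0.113 = 9.11 V.
V_DS = 9.11 V ≥ V_ov = 1.39 V, confirming saturation.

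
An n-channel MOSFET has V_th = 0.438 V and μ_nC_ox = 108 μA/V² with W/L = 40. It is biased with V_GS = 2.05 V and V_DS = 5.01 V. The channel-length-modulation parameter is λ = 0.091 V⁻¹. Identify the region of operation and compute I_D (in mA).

k_n = μ_nC_ox · (W/L) = 4.32 mA/V².
V_ov = V_GS − V_th = 2.05 − 0.438 = 1.61 V.
Since V_DS = 5.01 V ≥ V_ov = 1.61 V, the device is in saturation.
I_D = ½ k_n V_ov² (1 + λ V_DS) = 0.5 × 4.32 × 1.61² × (1 + 0.091 × 5.01) = 8.17 mA.

Saturation; I_D = 8.17 mA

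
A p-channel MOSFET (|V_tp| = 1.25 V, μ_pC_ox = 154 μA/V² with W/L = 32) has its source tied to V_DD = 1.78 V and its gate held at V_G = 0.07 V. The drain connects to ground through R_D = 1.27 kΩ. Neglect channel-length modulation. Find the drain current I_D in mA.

I_D = 0.521 mA

V_SG = V_DD − V_G = 1.78 − 0.07 = 1.71 V, so V_ov = 1.71 − 1.25 = 0.46 V.
k_p = μ_pC_ox · (W/L) = 4.928 mA/V².
Assume saturation: I_D = ½ k_p V_ov² = 0.5 × 4.928 × 0.46² = 0.521 mA, giving V_SD = V_DD − I_D R_D = 1.78 − 0.521 × 1.27 = 1.12 V.
V_SD = 1.12 V ≥ V_ov = 0.46 V, confirming saturation.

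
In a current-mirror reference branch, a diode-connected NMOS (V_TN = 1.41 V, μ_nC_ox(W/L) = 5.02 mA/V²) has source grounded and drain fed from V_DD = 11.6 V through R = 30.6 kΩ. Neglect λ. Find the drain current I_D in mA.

I_D = 0.321 mA

With gate tied to drain, V_GS = V_DS ≥ V_GS − V_TN, so the device is in saturation.
KCL at the drain: ½ k_n (V_GS − V_TN)² = (V_DD − V_GS)/R.
Let x = V_GS − 1.41. Then 76.8 x² + x − 10.19 = 0, giving x = 0.358 V (positive root), so V_GS = 1.77 V.
I_D = (V_DD − V_GS)/R = (11.6 − 1.77) / 30.6 = 0.321 mA.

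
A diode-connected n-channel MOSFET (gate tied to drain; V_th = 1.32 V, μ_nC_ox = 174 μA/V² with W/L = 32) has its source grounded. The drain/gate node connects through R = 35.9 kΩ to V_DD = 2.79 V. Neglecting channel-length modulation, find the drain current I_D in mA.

With gate tied to drain, V_GS = V_DS ≥ V_GS − V_th, so the device is in saturation.
k_n = μ_nC_ox · (W/L) = 5.568 mA/V².
KCL at the drain: ½ k_n (V_GS − V_th)² = (V_DD − V_GS)/R.
Let x = V_GS − 1.32. Then 99.9 x² + x − 1.47 = 0, giving x = 0.116 V (positive root), so V_GS = 1.44 V.
I_D = (V_DD − V_GS)/R = (2.79 − 1.44) / 35.9 = 0.0377 mA.

I_D = 0.0377 mA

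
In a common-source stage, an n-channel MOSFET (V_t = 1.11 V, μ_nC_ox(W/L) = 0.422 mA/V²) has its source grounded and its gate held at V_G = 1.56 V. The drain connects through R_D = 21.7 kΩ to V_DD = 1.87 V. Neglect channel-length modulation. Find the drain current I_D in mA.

I_D = 0.0427 mA

V_GS = V_G = 1.56 V, so V_ov = 1.56 − 1.11 = 0.45 V.
Assume saturation: I_D = ½ k_n V_ov² = 0.5 × 0.422 × 0.45² = 0.0427 mA, giving V_DS = V_DD − I_D R_D = 1.87 − 0.0427 × 21.7 = 0.943 V.
V_DS = 0.943 V ≥ V_ov = 0.45 V, confirming saturation.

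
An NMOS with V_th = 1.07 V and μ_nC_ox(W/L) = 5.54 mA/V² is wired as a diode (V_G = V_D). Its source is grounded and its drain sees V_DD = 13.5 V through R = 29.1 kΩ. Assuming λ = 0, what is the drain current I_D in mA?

I_D = 0.414 mA

With gate tied to drain, V_GS = V_DS ≥ V_GS − V_th, so the device is in saturation.
KCL at the drain: ½ k_n (V_GS − V_th)² = (V_DD − V_GS)/R.
Let x = V_GS − 1.07. Then 80.6 x² + x − 12.43 = 0, giving x = 0.387 V (positive root), so V_GS = 1.46 V.
I_D = (V_DD − V_GS)/R = (13.5 − 1.46) / 29.1 = 0.414 mA.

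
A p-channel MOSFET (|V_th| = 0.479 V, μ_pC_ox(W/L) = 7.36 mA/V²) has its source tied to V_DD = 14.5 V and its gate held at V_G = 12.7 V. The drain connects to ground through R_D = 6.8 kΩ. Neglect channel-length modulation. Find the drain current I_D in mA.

V_SG = V_DD − V_G = 14.5 − 12.7 = 1.8 V, so V_ov = 1.8 − 0.479 = 1.32 V.
Assume saturation: I_D = ½ k_p V_ov² = 0.5 × 7.36 × 1.32² = 6.42 mA, giving V_SD = V_DD − I_D R_D = 14.5 − 6.42 × 6.8 = -29.2 V.
But -29.2 V < V_ov = 1.32 V, so the device is actually in triode.
In triode I_D = k_p[V_ov V_SD − ½ V_SD²] and I_D = (V_DD − V_SD)/R_D. Equating: 25 V_SD² − 67.11 V_SD + 14.5 = 0, giving V_SD = 0.237 V (the root below V_ov).
I_D = (14.5 − 0.237) / 6.8 = 2.1 mA.

I_D = 2.10 mA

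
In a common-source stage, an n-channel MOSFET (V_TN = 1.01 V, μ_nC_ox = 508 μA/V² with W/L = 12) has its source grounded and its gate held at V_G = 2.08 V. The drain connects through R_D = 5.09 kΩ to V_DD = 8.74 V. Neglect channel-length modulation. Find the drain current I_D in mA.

I_D = 1.66 mA

V_GS = V_G = 2.08 V, so V_ov = 2.08 − 1.01 = 1.07 V.
k_n = μ_nC_ox · (W/L) = 6.096 mA/V².
Assume saturation: I_D = ½ k_n V_ov² = 0.5 × 6.096 × 1.07² = 3.49 mA, giving V_DS = V_DD − I_D R_D = 8.74 − 3.49 × 5.09 = -9.02 V.
But -9.02 V < V_ov = 1.07 V, so the device is actually in triode.
In triode I_D = k_n[V_ov V_DS − ½ V_DS²] and I_D = (V_DD − V_DS)/R_D. Equating: 15.5 V_DS² − 34.2 V_DS + 8.74 = 0, giving V_DS = 0.295 V (the root below V_ov).
I_D = (8.74 − 0.295) / 5.09 = 1.66 mA.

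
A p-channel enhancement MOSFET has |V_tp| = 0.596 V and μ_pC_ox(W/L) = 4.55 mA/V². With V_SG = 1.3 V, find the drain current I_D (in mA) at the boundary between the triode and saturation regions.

At the boundary V_SD = V_ov = V_SG − |V_tp| = 1.3 − 0.596 = 0.704 V.
I_D = ½ k_p V_ov² = 0.5 × 4.55 × 0.704² = 1.13 mA.

I_D = 1.13 mA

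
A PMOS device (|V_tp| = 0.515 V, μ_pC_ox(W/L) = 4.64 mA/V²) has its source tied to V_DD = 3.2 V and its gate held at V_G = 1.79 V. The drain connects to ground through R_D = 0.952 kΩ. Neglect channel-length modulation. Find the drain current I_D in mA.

I_D = 1.86 mA

V_SG = V_DD − V_G = 3.2 − 1.79 = 1.41 V, so V_ov = 1.41 − 0.515 = 0.895 V.
Assume saturation: I_D = ½ k_p V_ov² = 0.5 × 4.64 × 0.895² = 1.86 mA, giving V_SD = V_DD − I_D R_D = 3.2 − 1.86 × 0.952 = 1.43 V.
V_SD = 1.43 V ≥ V_ov = 0.895 V, confirming saturation.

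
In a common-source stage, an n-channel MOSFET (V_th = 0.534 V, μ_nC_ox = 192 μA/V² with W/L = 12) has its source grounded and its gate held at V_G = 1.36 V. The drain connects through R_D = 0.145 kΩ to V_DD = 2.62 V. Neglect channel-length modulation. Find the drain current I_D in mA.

V_GS = V_G = 1.36 V, so V_ov = 1.36 − 0.534 = 0.826 V.
k_n = μ_nC_ox · (W/L) = 2.304 mA/V².
Assume saturation: I_D = ½ k_n V_ov² = 0.5 × 2.304 × 0.826² = 0.786 mA, giving V_DS = V_DD − I_D R_D = 2.62 − 0.786 × 0.145 = 2.51 V.
V_DS = 2.51 V ≥ V_ov = 0.826 V, confirming saturation.

I_D = 0.786 mA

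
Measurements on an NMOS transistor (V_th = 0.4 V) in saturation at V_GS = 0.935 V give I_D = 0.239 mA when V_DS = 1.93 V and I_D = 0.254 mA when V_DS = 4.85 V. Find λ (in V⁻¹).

With V_GS fixed, I_D ∝ (1 + λ V_DS) in saturation, so I_D2/I_D1 = (1 + λ V_DS2)/(1 + λ V_DS1).
0.254/0.239 = 1.063 = (1 + 4.85 λ)/(1 + 1.93 λ).
Solving: λ (I_D1 V_DS2 − I_D2 V_DS1) = I_D2 − I_D1, so λ = (0.254 − 0.239) / (0.239 × 4.85 − 0.254 × 1.93) = 0.015 / 0.669 = 0.0224 V⁻¹.

λ = 0.0224 V⁻¹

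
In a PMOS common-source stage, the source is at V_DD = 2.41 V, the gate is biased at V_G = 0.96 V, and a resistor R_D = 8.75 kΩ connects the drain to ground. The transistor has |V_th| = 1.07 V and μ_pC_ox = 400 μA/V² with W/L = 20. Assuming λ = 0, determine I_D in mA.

I_D = 0.264 mA

V_SG = V_DD − V_G = 2.41 − 0.96 = 1.45 V, so V_ov = 1.45 − 1.07 = 0.38 V.
k_p = μ_pC_ox · (W/L) = 8 mA/V².
Assume saturation: I_D = ½ k_p V_ov² = 0.5 × 8 × 0.38² = 0.578 mA, giving V_SD = V_DD − I_D R_D = 2.41 − 0.578 × 8.75 = -2.64 V.
But -2.64 V < V_ov = 0.38 V, so the device is actually in triode.
In triode I_D = k_p[V_ov V_SD − ½ V_SD²] and I_D = (V_DD − V_SD)/R_D. Equating: 35 V_SD² − 27.6 V_SD + 2.41 = 0, giving V_SD = 0.1 V (the root below V_ov).
I_D = (2.41 − 0.1) / 8.75 = 0.264 mA.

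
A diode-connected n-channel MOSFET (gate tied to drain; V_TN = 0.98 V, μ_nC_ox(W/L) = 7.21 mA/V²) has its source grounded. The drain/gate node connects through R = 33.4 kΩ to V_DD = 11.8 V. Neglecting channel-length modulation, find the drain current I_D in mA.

I_D = 0.315 mA

With gate tied to drain, V_GS = V_DS ≥ V_GS − V_TN, so the device is in saturation.
KCL at the drain: ½ k_n (V_GS − V_TN)² = (V_DD − V_GS)/R.
Let x = V_GS − 0.98. Then 120 x² + x − 10.82 = 0, giving x = 0.296 V (positive root), so V_GS = 1.28 V.
I_D = (V_DD − V_GS)/R = (11.8 − 1.28) / 33.4 = 0.315 mA.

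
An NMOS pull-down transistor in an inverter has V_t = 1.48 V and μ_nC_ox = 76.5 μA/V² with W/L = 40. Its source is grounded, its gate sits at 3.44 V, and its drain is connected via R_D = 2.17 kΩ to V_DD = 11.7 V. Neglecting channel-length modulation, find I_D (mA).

V_GS = V_G = 3.44 V, so V_ov = 3.44 − 1.48 = 1.96 V.
k_n = μ_nC_ox · (W/L) = 3.06 mA/V².
Assume saturation: I_D = ½ k_n V_ov² = 0.5 × 3.06 × 1.96² = 5.88 mA, giving V_DS = V_DD − I_D R_D = 11.7 − 5.88 × 2.17 = -1.05 V.
But -1.05 V < V_ov = 1.96 V, so the device is actually in triode.
In triode I_D = k_n[V_ov V_DS − ½ V_DS²] and I_D = (V_DD − V_DS)/R_D. Equating: 3.32 V_DS² − 14.01 V_DS + 11.7 = 0, giving V_DS = 1.15 V (the root below V_ov).
I_D = (11.7 − 1.15) / 2.17 = 4.86 mA.

I_D = 4.86 mA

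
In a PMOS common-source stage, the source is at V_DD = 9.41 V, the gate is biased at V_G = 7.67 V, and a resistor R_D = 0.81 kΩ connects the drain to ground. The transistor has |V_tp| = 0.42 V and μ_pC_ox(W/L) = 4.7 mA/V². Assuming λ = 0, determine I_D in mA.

I_D = 4.09 mA

V_SG = V_DD − V_G = 9.41 − 7.67 = 1.74 V, so V_ov = 1.74 − 0.42 = 1.32 V.
Assume saturation: I_D = ½ k_p V_ov² = 0.5 × 4.7 × 1.32² = 4.09 mA, giving V_SD = V_DD − I_D R_D = 9.41 − 4.09 × 0.81 = 6.09 V.
V_SD = 6.09 V ≥ V_ov = 1.32 V, confirming saturation.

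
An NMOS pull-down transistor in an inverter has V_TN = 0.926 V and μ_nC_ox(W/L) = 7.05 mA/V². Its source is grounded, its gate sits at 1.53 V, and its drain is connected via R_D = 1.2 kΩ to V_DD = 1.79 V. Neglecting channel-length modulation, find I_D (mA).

V_GS = V_G = 1.53 V, so V_ov = 1.53 − 0.926 = 0.604 V.
Assume saturation: I_D = ½ k_n V_ov² = 0.5 × 7.05 × 0.604² = 1.29 mA, giving V_DS = V_DD − I_D R_D = 1.79 − 1.29 × 1.2 = 0.247 V.
But 0.247 V < V_ov = 0.604 V, so the device is actually in triode.
In triode I_D = k_n[V_ov V_DS − ½ V_DS²] and I_D = (V_DD − V_DS)/R_D. Equating: 4.23 V_DS² − 6.11 V_DS + 1.79 = 0, giving V_DS = 0.408 V (the root below V_ov).
I_D = (1.79 − 0.408) / 1.2 = 1.15 mA.

I_D = 1.15 mA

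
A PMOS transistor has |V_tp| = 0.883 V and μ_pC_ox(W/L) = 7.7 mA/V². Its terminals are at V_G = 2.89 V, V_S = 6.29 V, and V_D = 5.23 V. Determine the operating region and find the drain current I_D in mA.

V_SG = V_S − V_G = 6.29 − 2.89 = 3.4 V; V_SD = V_S − V_D = 6.29 − 5.23 = 1.06 V.
V_ov = V_SG − |V_tp| = 3.4 − 0.883 = 2.52 V.
Since V_SD = 1.06 V < V_ov = 2.52 V, the device is in the triode region.
I_D = k_p [V_ov · V_SD − ½ V_SD²] = 7.7 × [2.52 × 1.06 − 0.5 × 1.06²] = 16.2 mA.

Triode; I_D = 16.2 mA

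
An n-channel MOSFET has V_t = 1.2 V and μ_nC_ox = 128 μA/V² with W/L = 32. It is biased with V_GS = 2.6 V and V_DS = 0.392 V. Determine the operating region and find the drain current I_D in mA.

k_n = μ_nC_ox · (W/L) = 4.096 mA/V².
V_ov = V_GS − V_t = 2.6 − 1.2 = 1.4 V.
Since V_DS = 0.392 V < V_ov = 1.4 V, the device is in the triode region.
I_D = k_n [V_ov · V_DS − ½ V_DS²] = 4.096 × [1.4 × 0.392 − 0.5 × 0.392²] = 1.93 mA.

Triode; I_D = 1.93 mA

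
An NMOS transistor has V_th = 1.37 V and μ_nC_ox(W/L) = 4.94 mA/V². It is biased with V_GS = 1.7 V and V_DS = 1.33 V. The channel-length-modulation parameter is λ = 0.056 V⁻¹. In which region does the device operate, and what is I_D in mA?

V_ov = V_GS − V_th = 1.7 − 1.37 = 0.33 V.
Since V_DS = 1.33 V ≥ V_ov = 0.33 V, the device is in saturation.
I_D = ½ k_n V_ov² (1 + λ V_DS) = 0.5 × 4.94 × 0.33² × (1 + 0.056 × 1.33) = 0.289 mA.

Saturation; I_D = 0.289 mA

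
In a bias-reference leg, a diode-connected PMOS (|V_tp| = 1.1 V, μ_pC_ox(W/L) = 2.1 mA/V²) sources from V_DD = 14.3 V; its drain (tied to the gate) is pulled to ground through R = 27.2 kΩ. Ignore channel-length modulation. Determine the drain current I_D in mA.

I_D = 0.461 mA

With gate tied to drain, V_SG = V_SD ≥ V_SG − |V_tp|, so the device is in saturation.
KCL at the drain: ½ k_p (V_SG − |V_tp|)² = (V_DD − V_SG)/R.
Let x = V_SG − 1.1. Then 28.6 x² + x − 13.2 = 0, giving x = 0.663 V (positive root), so V_SG = 1.76 V.
I_D = (V_DD − V_SG)/R = (14.3 − 1.76) / 27.2 = 0.461 mA.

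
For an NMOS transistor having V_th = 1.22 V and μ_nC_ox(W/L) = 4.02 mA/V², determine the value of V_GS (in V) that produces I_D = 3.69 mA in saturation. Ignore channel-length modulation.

In saturation I_D = ½ k_n (V_GS − V_th)², so V_GS − V_th = √(2 I_D / k_n) = √(2 × 3.69 / 4.02) = 1.35 V.
V_GS = 1.22 + 1.35 = 2.57 V.

V_GS = 2.57 V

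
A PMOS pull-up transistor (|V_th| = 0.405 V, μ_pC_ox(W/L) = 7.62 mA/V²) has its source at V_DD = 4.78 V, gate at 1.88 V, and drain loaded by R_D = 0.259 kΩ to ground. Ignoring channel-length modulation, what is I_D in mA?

V_SG = V_DD − V_G = 4.78 − 1.88 = 2.9 V, so V_ov = 2.9 − 0.405 = 2.5 V.
Assume saturation: I_D = ½ k_p V_ov² = 0.5 × 7.62 × 2.5² = 23.7 mA, giving V_SD = V_DD − I_D R_D = 4.78 − 23.7 × 0.259 = -1.36 V.
But -1.36 V < V_ov = 2.5 V, so the device is actually in triode.
In triode I_D = k_p[V_ov V_SD − ½ V_SD²] and I_D = (V_DD − V_SD)/R_D. Equating: 0.987 V_SD² − 5.924 V_SD + 4.78 = 0, giving V_SD = 0.961 V (the root below V_ov).
I_D = (4.78 − 0.961) / 0.259 = 14.7 mA.

I_D = 14.7 mA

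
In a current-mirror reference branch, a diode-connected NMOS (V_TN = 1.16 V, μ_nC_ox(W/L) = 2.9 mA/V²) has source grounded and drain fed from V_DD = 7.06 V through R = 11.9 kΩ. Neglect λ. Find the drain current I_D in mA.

With gate tied to drain, V_GS = V_DS ≥ V_GS − V_TN, so the device is in saturation.
KCL at the drain: ½ k_n (V_GS − V_TN)² = (V_DD − V_GS)/R.
Let x = V_GS − 1.16. Then 17.3 x² + x − 5.9 = 0, giving x = 0.556 V (positive root), so V_GS = 1.72 V.
I_D = (V_DD − V_GS)/R = (7.06 − 1.72) / 11.9 = 0.449 mA.

I_D = 0.449 mA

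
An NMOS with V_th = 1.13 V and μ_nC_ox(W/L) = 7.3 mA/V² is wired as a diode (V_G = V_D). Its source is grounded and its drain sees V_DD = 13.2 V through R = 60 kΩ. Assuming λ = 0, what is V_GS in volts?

With gate tied to drain, V_GS = V_DS ≥ V_GS − V_th, so the device is in saturation.
KCL at the drain: ½ k_n (V_GS − V_th)² = (V_DD − V_GS)/R.
Let x = V_GS − 1.13. Then 219 x² + x − 12.07 = 0, giving x = 0.232 V (positive root), so V_GS = 1.36 V.
I_D = (V_DD − V_GS)/R = (13.2 − 1.36) / 60 = 0.197 mA.

V_GS = 1.36 V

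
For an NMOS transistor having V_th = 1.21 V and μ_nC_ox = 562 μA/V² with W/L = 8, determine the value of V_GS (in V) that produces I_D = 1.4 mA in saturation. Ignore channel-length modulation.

k_n = μ_nC_ox · (W/L) = 4.496 mA/V².
In saturation I_D = ½ k_n (V_GS − V_th)², so V_GS − V_th = √(2 I_D / k_n) = √(2 × 1.4 / 4.496) = 0.789 V.
V_GS = 1.21 + 0.789 = 2 V.

V_GS = 2.00 V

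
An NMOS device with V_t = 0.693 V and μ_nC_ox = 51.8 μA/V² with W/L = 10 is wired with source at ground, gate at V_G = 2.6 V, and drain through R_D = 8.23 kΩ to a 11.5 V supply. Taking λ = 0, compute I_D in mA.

I_D = 0.942 mA

V_GS = V_G = 2.6 V, so V_ov = 2.6 − 0.693 = 1.91 V.
k_n = μ_nC_ox · (W/L) = 0.518 mA/V².
Assume saturation: I_D = ½ k_n V_ov² = 0.5 × 0.518 × 1.91² = 0.942 mA, giving V_DS = V_DD − I_D R_D = 11.5 − 0.942 × 8.23 = 3.75 V.
V_DS = 3.75 V ≥ V_ov = 1.91 V, confirming saturation.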